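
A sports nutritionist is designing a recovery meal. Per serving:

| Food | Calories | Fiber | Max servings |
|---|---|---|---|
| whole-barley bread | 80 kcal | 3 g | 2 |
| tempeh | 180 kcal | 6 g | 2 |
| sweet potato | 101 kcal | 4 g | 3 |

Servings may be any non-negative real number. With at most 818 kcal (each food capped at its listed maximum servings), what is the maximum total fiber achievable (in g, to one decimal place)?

29.8 g

Fiber per kcal: sweet potato 0.0396, whole-barley bread 0.0375, tempeh 0.03333.
Take 3 servings of sweet potato: uses 303 kcal, +12.0 g fiber (running total 12.0 g).
Take 2 servings of whole-barley bread: uses 160 kcal, +6.0 g fiber (running total 18.0 g).
Take 1.972 servings of tempeh: uses 355 kcal, +11.8 g fiber (running total 29.8 g).
Filling greedily by fiber-per-kcal is optimal for one linear limit, giving 29.8 g.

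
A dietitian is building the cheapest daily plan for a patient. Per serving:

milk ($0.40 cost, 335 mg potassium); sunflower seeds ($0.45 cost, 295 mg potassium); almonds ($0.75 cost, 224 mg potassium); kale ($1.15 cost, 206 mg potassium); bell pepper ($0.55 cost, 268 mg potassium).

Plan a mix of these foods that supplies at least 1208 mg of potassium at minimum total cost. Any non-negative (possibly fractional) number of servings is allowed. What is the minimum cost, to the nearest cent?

Cost per mg of potassium: milk $0.0012, sunflower seeds $0.0015, bell pepper $0.0021, almonds $0.0033, kale $0.0056.
With no serving limits, use only milk: 1208 mg / 335 mg = 3.606 servings × $0.40 = $1.44.

$1.44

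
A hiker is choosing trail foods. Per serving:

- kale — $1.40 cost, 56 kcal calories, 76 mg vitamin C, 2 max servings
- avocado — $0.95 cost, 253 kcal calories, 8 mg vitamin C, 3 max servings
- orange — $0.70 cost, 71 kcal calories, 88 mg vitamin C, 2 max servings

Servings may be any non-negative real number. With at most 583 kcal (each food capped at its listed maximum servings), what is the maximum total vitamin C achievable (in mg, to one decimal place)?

338.4 mg

Vitamin C per kcal: kale 1.357, orange 1.239, avocado 0.03162.
Take 2 servings of kale: uses 112 kcal, +152.0 mg vitamin C (running total 152.0 mg).
Take 2 servings of orange: uses 142 kcal, +176.0 mg vitamin C (running total 328.0 mg).
Take 1.3 servings of avocado: uses 329 kcal, +10.4 mg vitamin C (running total 338.4 mg).
Filling greedily by vitamin C-per-kcal is optimal for one linear limit, giving 338.4 mg.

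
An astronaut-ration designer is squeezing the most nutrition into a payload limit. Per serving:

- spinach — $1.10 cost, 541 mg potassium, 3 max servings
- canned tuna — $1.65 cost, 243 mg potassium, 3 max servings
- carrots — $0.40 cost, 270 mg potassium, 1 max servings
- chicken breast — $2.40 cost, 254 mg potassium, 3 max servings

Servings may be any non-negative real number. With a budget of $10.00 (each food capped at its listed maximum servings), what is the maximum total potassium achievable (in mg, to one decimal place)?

2764.9 mg

Potassium per dollar: carrots 675, spinach 491.8, canned tuna 147.3, chicken breast 105.8.
Take 1 serving of carrots: spends $0.40, +270.0 mg potassium (running total 270.0 mg).
Take 3 servings of spinach: spends $3.30, +1623.0 mg potassium (running total 1893.0 mg).
Take 3 servings of canned tuna: spends $4.95, +729.0 mg potassium (running total 2622.0 mg).
Take 0.5625 servings of chicken breast: spends $1.35, +142.9 mg potassium (running total 2764.9 mg).
Greedy by best ratio exhausts the cost allowance optimally: 2764.9 mg.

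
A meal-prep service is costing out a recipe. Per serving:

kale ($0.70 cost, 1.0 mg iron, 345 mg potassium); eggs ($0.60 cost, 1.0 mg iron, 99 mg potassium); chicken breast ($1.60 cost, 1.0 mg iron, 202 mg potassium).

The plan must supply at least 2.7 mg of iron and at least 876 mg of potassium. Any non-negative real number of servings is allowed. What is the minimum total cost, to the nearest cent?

Compare the cost at each extreme point of the feasible region.
kale only: max(2.7/1.0, 876/345) = 2.7 servings → $1.89.
eggs only: max(2.7/1.0, 876/99) = 8.848 servings → $5.31.
chicken breast only: max(2.7/1.0, 876/202) = 4.337 servings → $6.94.
kale + eggs with both tight: 2.474 servings and 0.2256 servings → $1.87.
kale + chicken breast with both tight: 2.312 servings and 0.3881 servings → $2.24.
eggs + chicken breast with both targets exact would need a negative amount; discard.
The minimum over all feasible corners is $1.87.

$1.87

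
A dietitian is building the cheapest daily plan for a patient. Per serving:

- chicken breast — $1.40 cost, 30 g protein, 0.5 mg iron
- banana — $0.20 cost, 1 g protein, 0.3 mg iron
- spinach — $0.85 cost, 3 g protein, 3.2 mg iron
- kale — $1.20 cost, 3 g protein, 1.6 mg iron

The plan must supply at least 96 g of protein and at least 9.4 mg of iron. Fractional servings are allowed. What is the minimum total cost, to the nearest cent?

$6.24

The cheapest plan sits at a corner of the feasible region — with two constraints it uses at most two foods.
chicken breast only: max(96/30, 9.4/0.5) = 18.8 servings → $26.32.
banana only: max(96/1, 9.4/0.3) = 96 servings → $19.20.
spinach only: max(96/3, 9.4/3.2) = 32 servings → $27.20.
kale only: max(96/3, 9.4/1.6) = 32 servings → $38.40.
chicken breast + banana with both tight: 2.282 servings and 27.53 servings → $8.70.
chicken breast + spinach with both tight: 2.952 servings and 2.476 servings → $6.24.
chicken breast + kale with both tight: 2.697 servings and 5.032 servings → $9.81.
banana + spinach with both targets exact would need a negative amount; discard.
banana + kale with both targets exact would need a negative amount; discard.
spinach + kale: intersection lies outside the first quadrant.
So the least-cost plan costs $6.24.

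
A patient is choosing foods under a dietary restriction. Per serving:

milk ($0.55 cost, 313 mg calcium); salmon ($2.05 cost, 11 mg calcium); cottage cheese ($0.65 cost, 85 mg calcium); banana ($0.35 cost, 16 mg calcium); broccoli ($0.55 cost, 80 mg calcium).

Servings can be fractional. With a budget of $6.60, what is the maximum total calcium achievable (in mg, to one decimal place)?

Calcium per dollar: milk 569.1, broccoli 145.5, cottage cheese 130.8, banana 45.71, salmon 5.366.
With no serving limits, spend the whole cost allowance on milk: $6.60 / $0.55 × 313 mg = 3756.0 mg.

3756.0 mg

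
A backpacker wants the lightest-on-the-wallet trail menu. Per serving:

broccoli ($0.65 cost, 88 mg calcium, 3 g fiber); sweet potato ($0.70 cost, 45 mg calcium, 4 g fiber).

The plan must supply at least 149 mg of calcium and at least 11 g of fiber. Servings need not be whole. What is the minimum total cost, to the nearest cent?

broccoli only: max(149/88, 11/3) = 3.667 servings → $2.38.
sweet potato only: max(149/45, 11/4) = 3.311 servings → $2.32.
broccoli + sweet potato with both tight: 0.4654 servings and 2.401 servings → $1.98.
Cheapest feasible corner: $1.98.

$1.98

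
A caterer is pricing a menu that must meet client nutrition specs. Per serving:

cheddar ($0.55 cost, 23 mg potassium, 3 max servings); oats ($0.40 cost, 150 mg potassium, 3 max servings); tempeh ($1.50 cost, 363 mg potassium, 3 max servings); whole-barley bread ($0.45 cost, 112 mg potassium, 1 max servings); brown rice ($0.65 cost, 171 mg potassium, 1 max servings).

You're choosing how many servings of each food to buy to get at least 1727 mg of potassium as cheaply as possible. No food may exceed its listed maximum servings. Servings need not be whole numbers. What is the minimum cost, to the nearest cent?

$6.41

Cost per mg of potassium: oats $0.0027, brown rice $0.0038, whole-barley bread $0.0040, tempeh $0.0041, cheddar $0.0239.
Take 3 servings of oats: +450.0 mg potassium for $1.20 (total $1.20, still need 1277.0 mg).
Take 1 serving of brown rice: +171.0 mg potassium for $0.65 (total $1.85, still need 1106.0 mg).
Take 1 serving of whole-barley bread: +112.0 mg potassium for $0.45 (total $2.30, still need 994.0 mg).
Take 2.738 servings of tempeh: +994.0 mg potassium for $4.11 (total $6.41, still need 0.0 mg).
Filling from the cheapest source first is optimal under one linear minimum: $6.41.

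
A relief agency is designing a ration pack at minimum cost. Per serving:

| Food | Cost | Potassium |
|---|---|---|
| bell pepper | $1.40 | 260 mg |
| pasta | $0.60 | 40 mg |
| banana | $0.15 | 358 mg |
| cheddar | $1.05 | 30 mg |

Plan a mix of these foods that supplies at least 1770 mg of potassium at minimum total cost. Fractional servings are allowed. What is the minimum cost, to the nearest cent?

Cost per mg of potassium: banana $0.0004, bell pepper $0.0054, pasta $0.0150, cheddar $0.0350.
With no serving limits, use only banana: 1770 mg / 358 mg = 4.944 servings × $0.15 = $0.74.

$0.74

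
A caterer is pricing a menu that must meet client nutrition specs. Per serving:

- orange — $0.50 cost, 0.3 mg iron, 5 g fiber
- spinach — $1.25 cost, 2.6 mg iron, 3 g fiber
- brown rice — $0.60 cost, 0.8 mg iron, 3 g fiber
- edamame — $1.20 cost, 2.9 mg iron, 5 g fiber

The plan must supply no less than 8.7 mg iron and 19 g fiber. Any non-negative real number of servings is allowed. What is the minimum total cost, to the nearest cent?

At the optimum either one food covers both requirements or two foods hit both targets exactly; no other combination can be cheaper.
orange only: max(8.7/0.3, 19/5) = 29 servings → $14.50.
spinach only: max(8.7/2.6, 19/3) = 6.333 servings → $7.92.
brown rice only: max(8.7/0.8, 19/3) = 10.88 servings → $6.53.
edamame only: max(8.7/2.9, 19/5) = 3.8 servings → $4.56.
orange + spinach with both tight: 1.926 servings and 3.124 servings → $4.87.
orange + brown rice with both targets exact would need a negative amount; discard.
orange + edamame with both tight: 0.8923 servings and 2.908 servings → $3.94.
spinach + brown rice with both tight: 2.019 servings and 4.315 servings → $5.11.
spinach + edamame with both targets exact would need a negative amount; discard.
brown rice + edamame with both tight: 2.468 servings and 2.319 servings → $4.26.
The minimum over all feasible corners is $3.94.

$3.94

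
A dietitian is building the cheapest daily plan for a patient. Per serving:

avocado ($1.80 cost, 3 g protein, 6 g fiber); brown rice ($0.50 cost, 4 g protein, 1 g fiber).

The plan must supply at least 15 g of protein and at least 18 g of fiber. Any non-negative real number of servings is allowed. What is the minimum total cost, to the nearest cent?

$5.74

With two linear requirements the optimum uses one or two foods; enumerate the corners.
avocado only: max(15/3, 18/6) = 5 servings → $9.00.
brown rice only: max(15/4, 18/1) = 18 servings → $9.00.
avocado + brown rice with both tight: 2.714 servings and 1.714 servings → $5.74.
Cheapest feasible corner: $5.74.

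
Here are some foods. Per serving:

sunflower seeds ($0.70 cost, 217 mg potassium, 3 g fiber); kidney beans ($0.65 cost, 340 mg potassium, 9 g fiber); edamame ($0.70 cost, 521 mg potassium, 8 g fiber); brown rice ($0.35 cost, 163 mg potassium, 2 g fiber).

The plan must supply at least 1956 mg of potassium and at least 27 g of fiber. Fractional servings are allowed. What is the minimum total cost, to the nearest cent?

A basic optimal solution has at most two foods positive. Try each food alone and each pair with both targets met exactly.
sunflower seeds only: max(1956/217, 27/3) = 9.014 servings → $6.31.
kidney beans only: max(1956/340, 27/9) = 5.753 servings → $3.74.
edamame only: max(1956/521, 27/8) = 3.754 servings → $2.63.
brown rice only: max(1956/163, 27/2) = 13.5 servings → $4.72.
sunflower seeds + kidney beans with both targets exact would need a negative amount; discard.
sunflower seeds + edamame: intersection lies outside the first quadrant.
sunflower seeds + brown rice with both tight: 8.891 servings and 0.1636 servings → $6.28.
kidney beans + edamame: the both-tight solution has a negative serving — not a feasible corner.
kidney beans + brown rice with both tight: 0.6213 servings and 10.7 servings → $4.15.
edamame + brown rice with both tight: 1.866 servings and 6.034 servings → $3.42.
The minimum over all feasible corners is $2.63.

$2.63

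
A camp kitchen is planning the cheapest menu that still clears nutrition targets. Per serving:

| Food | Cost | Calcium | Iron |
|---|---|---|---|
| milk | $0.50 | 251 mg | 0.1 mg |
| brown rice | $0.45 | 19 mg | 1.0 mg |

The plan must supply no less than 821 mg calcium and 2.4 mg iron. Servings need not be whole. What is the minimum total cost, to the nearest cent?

milk only: max(821/251, 2.4/0.1) = 24 servings → $12.00.
brown rice only: max(821/19, 2.4/1.0) = 43.21 servings → $19.44.
milk + brown rice with both tight: 3.113 servings and 2.089 servings → $2.50.
So the least-cost plan costs $2.50.

$2.50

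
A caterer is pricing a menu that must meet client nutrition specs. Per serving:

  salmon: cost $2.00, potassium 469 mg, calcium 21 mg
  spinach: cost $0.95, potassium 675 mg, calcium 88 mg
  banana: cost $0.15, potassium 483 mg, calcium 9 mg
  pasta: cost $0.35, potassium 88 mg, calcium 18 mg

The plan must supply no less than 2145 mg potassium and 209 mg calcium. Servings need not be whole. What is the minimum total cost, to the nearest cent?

For a min-cost LP with two ≥-constraints, a basic feasible solution has at most two positive variables.
salmon only: max(2145/469, 209/21) = 9.952 servings → $19.90.
spinach only: max(2145/675, 209/88) = 3.178 servings → $3.02.
banana only: max(2145/483, 209/9) = 23.22 servings → $3.48.
pasta only: max(2145/88, 209/18) = 24.38 servings → $8.53.
salmon + spinach with both tight: 1.76 servings and 1.955 servings → $5.38.
salmon + banana with both targets exact would need a negative amount; discard.
salmon + pasta with both tight: 3.066 servings and 8.034 servings → $8.94.
spinach + banana with both tight: 2.241 servings and 1.309 servings → $2.33.
spinach + pasta with both targets exact would need a negative amount; discard.
banana + pasta with both tight: 2.559 servings and 10.33 servings → $4.00.
The minimum over all feasible corners is $2.33.

$2.33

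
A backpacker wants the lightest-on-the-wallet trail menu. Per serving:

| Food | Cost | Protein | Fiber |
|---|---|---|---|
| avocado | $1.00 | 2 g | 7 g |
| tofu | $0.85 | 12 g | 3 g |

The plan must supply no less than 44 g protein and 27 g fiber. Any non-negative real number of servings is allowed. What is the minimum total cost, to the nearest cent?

At the optimum either one food covers both requirements or two foods hit both targets exactly; no other combination can be cheaper.
avocado only: max(44/2, 27/7) = 22 servings → $22.00.
tofu only: max(44/12, 27/3) = 9 servings → $7.65.
avocado + tofu with both tight: 2.462 servings and 3.256 servings → $5.23.
Cheapest feasible corner: $5.23.

$5.23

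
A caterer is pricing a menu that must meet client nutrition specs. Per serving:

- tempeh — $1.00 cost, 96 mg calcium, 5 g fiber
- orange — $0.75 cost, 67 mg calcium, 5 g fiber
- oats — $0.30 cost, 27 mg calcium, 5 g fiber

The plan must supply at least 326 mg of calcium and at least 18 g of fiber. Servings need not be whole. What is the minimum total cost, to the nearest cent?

$3.40

With two linear requirements the optimum uses one or two foods; enumerate the corners.
tempeh only: max(326/96, 18/5) = 3.6 servings → $3.60.
orange only: max(326/67, 18/5) = 4.866 servings → $3.65.
oats only: max(326/27, 18/5) = 12.07 servings → $3.62.
tempeh + orange with both tight: 2.924 servings and 0.6759 servings → $3.43.
tempeh + oats with both tight: 3.316 servings and 0.2841 servings → $3.40.
orange + oats with both targets exact would need a negative amount; discard.
Cheapest feasible corner: $3.40.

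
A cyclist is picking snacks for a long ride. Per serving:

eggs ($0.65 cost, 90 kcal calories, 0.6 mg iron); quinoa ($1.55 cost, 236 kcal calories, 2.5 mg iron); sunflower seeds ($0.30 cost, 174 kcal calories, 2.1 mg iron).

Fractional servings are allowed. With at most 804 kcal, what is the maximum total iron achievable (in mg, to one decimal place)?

9.7 mg

Iron per kcal: sunflower seeds 0.01207, quinoa 0.01059, eggs 0.006667.
With no serving limits, spend the whole calories allowance on sunflower seeds: 804 kcal / 174 kcal × 2.1 mg = 9.7 mg.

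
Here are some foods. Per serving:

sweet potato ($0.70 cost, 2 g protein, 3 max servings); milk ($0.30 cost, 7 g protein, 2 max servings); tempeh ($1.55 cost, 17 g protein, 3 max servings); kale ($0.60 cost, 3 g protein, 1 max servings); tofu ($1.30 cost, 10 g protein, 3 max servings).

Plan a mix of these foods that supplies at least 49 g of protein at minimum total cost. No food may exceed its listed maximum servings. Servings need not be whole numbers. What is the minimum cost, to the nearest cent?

Cost per g of protein: milk $0.0429, tempeh $0.0912, tofu $0.1300, kale $0.2000, sweet potato $0.3500.
Take 2 servings of milk: +14.0 g protein for $0.60 (total $0.60, still need 35.0 g).
Take 2.059 servings of tempeh: +35.0 g protein for $3.19 (total $3.79, still need 0.0 g).
Greedy by cheapest-per-g is optimal for a single linear constraint, so the minimum cost is $3.79.

$3.79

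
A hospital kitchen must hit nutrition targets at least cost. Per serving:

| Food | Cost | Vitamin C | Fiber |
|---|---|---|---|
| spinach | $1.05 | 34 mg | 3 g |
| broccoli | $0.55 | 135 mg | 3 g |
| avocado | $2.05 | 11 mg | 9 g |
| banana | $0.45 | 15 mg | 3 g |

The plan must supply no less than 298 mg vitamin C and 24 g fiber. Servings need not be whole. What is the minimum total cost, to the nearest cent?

Check every corner: each single food scaled to meet both minima, and each pair solved so both constraints bind.
spinach only: max(298/34, 24/3) = 8.765 servings → $9.20.
broccoli only: max(298/135, 24/3) = 8 servings → $4.40.
avocado only: max(298/11, 24/9) = 27.09 servings → $55.54.
banana only: max(298/15, 24/3) = 19.87 servings → $8.94.
spinach + broccoli with both tight: 7.743 servings and 0.2574 servings → $8.27.
spinach + avocado with both targets exact would need a negative amount; discard.
spinach + banana: intersection lies outside the first quadrant.
broccoli + avocado with both tight: 2.046 servings and 1.985 servings → $5.19.
broccoli + banana with both tight: 1.483 servings and 6.517 servings → $3.75.
avocado + banana: intersection lies outside the first quadrant.
So the least-cost plan costs $3.75.

$3.75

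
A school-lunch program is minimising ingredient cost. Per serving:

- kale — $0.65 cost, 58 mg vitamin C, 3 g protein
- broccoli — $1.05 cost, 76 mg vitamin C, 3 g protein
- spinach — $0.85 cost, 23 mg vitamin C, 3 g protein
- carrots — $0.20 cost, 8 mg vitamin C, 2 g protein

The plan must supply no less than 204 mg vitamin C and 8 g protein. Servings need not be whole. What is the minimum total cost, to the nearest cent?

$2.29

Check every corner: each single food scaled to meet both minima, and each pair solved so both constraints bind.
kale only: max(204/58, 8/3) = 3.517 servings → $2.29.
broccoli only: max(204/76, 8/3) = 2.684 servings → $2.82.
spinach only: max(204/23, 8/3) = 8.87 servings → $7.54.
carrots only: max(204/8, 8/2) = 25.5 servings → $5.10.
kale + broccoli: intersection lies outside the first quadrant.
kale + spinach with both targets exact would need a negative amount; discard.
kale + carrots with both targets exact would need a negative amount; discard.
broccoli + spinach with both targets exact would need a negative amount; discard.
broccoli + carrots: intersection lies outside the first quadrant.
spinach + carrots: intersection lies outside the first quadrant.
So the least-cost plan costs $2.29.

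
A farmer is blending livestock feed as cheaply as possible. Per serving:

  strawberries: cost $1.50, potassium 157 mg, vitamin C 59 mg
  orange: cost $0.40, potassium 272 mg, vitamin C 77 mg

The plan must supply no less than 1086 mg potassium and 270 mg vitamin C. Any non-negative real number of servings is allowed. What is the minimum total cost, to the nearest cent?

$1.60

Compare the cost at each extreme point of the feasible region.
strawberries only: max(1086/157, 270/59) = 6.917 servings → $10.38.
orange only: max(1086/272, 270/77) = 3.993 servings → $1.60.
strawberries + orange: intersection lies outside the first quadrant.
So the least-cost plan costs $1.60.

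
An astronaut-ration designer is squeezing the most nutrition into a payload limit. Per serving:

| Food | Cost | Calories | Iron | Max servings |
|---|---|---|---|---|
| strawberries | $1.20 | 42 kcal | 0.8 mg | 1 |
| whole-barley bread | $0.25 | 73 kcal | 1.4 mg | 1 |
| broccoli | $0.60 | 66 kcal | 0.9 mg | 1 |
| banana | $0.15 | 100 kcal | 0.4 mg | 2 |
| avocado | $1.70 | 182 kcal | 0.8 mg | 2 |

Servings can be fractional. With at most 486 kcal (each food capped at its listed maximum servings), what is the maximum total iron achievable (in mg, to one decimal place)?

4.4 mg

Iron per kcal: whole-barley bread 0.01918, strawberries 0.01905, broccoli 0.01364, avocado 0.004396, banana 0.004.
Take 1 serving of whole-barley bread: uses 73 kcal, +1.4 mg iron (running total 1.4 mg).
Take 1 serving of strawberries: uses 42 kcal, +0.8 mg iron (running total 2.2 mg).
Take 1 serving of broccoli: uses 66 kcal, +0.9 mg iron (running total 3.1 mg).
Take 1.676 servings of avocado: uses 305 kcal, +1.3 mg iron (running total 4.4 mg).
Filling greedily by iron-per-kcal is optimal for one linear limit, giving 4.4 mg.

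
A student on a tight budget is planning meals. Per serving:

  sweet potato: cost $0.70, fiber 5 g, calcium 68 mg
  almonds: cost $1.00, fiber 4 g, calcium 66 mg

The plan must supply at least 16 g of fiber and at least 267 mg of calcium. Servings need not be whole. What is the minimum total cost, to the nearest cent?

Compare the cost at each extreme point of the feasible region.
sweet potato only: max(16/5, 267/68) = 3.926 servings → $2.75.
almonds only: max(16/4, 267/66) = 4.045 servings → $4.05.
sweet potato + almonds: intersection lies outside the first quadrant.
So the least-cost plan costs $2.75.

$2.75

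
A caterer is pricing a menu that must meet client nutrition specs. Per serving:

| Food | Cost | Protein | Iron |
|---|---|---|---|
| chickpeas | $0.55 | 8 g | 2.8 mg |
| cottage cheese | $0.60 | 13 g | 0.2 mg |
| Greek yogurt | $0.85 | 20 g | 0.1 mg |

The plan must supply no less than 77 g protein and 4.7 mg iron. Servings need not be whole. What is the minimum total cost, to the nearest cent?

The cheapest plan sits at a corner of the feasible region — with two constraints it uses at most two foods.
chickpeas only: max(77/8, 4.7/2.8) = 9.625 servings → $5.29.
cottage cheese only: max(77/13, 4.7/0.2) = 23.5 servings → $14.10.
Greek yogurt only: max(77/20, 4.7/0.1) = 47 servings → $39.95.
chickpeas + cottage cheese with both tight: 1.313 servings and 5.115 servings → $3.79.
chickpeas + Greek yogurt with both tight: 1.563 servings and 3.225 servings → $3.60.
cottage cheese + Greek yogurt with both targets exact would need a negative amount; discard.
The minimum over all feasible corners is $3.60.

$3.60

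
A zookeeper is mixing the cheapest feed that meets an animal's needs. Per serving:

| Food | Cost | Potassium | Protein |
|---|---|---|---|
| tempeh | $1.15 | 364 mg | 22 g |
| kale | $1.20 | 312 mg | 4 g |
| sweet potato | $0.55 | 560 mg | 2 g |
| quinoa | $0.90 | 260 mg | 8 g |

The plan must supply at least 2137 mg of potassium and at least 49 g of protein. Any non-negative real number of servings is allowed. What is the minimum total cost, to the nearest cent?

A basic optimal solution has at most two foods positive. Try each food alone and each pair with both targets met exactly.
tempeh only: max(2137/364, 49/22) = 5.871 servings → $6.75.
kale only: max(2137/312, 49/4) = 12.25 servings → $14.70.
sweet potato only: max(2137/560, 49/2) = 24.5 servings → $13.47.
quinoa only: max(2137/260, 49/8) = 8.219 servings → $7.40.
tempeh + kale with both tight: 1.246 servings and 5.395 servings → $7.91.
tempeh + sweet potato with both tight: 1.998 servings and 2.517 servings → $3.68.
tempeh + quinoa with both targets exact would need a negative amount; discard.
kale + sweet potato: the both-tight solution has a negative serving — not a feasible corner.
kale + quinoa with both tight: 2.992 servings and 4.629 servings → $7.76.
sweet potato + quinoa with both tight: 1.1 servings and 5.85 servings → $5.87.
The minimum over all feasible corners is $3.68.

$3.68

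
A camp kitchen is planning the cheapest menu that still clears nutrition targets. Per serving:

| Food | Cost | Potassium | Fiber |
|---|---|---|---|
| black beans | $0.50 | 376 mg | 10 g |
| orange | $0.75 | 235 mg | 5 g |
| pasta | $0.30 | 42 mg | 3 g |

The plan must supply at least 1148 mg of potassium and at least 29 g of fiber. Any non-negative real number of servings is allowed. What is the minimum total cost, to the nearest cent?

At the optimum either one food covers both requirements or two foods hit both targets exactly; no other combination can be cheaper.
black beans only: max(1148/376, 29/10) = 3.053 servings → $1.53.
orange only: max(1148/235, 29/5) = 5.8 servings → $4.35.
pasta only: max(1148/42, 29/3) = 27.33 servings → $8.20.
black beans + orange with both tight: 2.287 servings and 1.226 servings → $2.06.
black beans + pasta: the both-tight solution has a negative serving — not a feasible corner.
orange + pasta with both tight: 4.497 servings and 2.172 servings → $4.02.
So the least-cost plan costs $1.53.

$1.53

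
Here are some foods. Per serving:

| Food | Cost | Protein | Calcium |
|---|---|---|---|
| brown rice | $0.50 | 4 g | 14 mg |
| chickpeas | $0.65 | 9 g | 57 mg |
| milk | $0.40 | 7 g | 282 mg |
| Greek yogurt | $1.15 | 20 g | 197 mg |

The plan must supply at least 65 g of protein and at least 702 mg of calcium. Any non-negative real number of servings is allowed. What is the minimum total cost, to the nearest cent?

Compare the cost at each extreme point of the feasible region.
brown rice only: max(65/4, 702/14) = 50.14 servings → $25.07.
chickpeas only: max(65/9, 702/57) = 12.32 servings → $8.01.
milk only: max(65/7, 702/282) = 9.286 servings → $3.71.
Greek yogurt only: max(65/20, 702/197) = 3.563 servings → $4.10.
brown rice + chickpeas with both targets exact would need a negative amount; discard.
brown rice + milk with both tight: 13.03 servings and 1.843 servings → $7.25.
brown rice + Greek yogurt with both targets exact would need a negative amount; discard.
chickpeas + milk with both tight: 6.272 servings and 1.222 servings → $4.57.
chickpeas + Greek yogurt with both targets exact would need a negative amount; discard.
milk + Greek yogurt with both tight: 0.2898 servings and 3.149 servings → $3.74.
So the least-cost plan costs $3.71.

$3.71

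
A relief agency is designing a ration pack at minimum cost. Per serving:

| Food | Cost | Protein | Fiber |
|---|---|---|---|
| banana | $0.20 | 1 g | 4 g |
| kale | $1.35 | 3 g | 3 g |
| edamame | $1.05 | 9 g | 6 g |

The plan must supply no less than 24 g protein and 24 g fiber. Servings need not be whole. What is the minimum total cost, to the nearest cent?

$3.00

This is a tiny linear program; its minimum lies at a vertex of the feasible set. List the vertices and price them.
banana only: max(24/1, 24/4) = 24 servings → $4.80.
kale only: max(24/3, 24/3) = 8 servings → $10.80.
edamame only: max(24/9, 24/6) = 4 servings → $4.20.
banana + kale with both tight: 0 servings and 8 servings → $10.80.
banana + edamame with both tight: 2.4 servings and 2.4 servings → $3.00.
kale + edamame with both tight: 8 servings and 0 servings → $10.80.
The minimum over all feasible corners is $3.00.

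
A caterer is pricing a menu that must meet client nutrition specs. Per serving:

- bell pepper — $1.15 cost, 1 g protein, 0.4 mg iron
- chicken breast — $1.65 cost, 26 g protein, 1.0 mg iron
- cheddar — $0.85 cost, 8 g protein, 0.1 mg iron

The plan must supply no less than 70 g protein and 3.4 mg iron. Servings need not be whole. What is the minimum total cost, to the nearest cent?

This is a tiny linear program; its minimum lies at a vertex of the feasible set. List the vertices and price them.
bell pepper only: max(70/1, 3.4/0.4) = 70 servings → $80.50.
chicken breast only: max(70/26, 3.4/1.0) = 3.4 servings → $5.61.
cheddar only: max(70/8, 3.4/0.1) = 34 servings → $28.90.
bell pepper + chicken breast with both tight: 1.957 servings and 2.617 servings → $6.57.
bell pepper + cheddar with both tight: 6.516 servings and 7.935 servings → $14.24.
chicken breast + cheddar with both targets exact would need a negative amount; discard.
So the least-cost plan costs $5.61.

$5.61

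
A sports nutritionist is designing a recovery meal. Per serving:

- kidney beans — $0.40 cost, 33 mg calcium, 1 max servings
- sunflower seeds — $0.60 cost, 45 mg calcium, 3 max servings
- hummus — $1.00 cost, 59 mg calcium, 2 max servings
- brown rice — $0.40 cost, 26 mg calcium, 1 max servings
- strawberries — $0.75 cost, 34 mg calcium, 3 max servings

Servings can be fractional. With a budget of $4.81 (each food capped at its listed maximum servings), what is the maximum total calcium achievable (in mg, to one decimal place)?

Calcium per dollar: kidney beans 82.5, sunflower seeds 75, brown rice 65, hummus 59, strawberries 45.33.
Take 1 serving of kidney beans: spends $0.40, +33.0 mg calcium (running total 33.0 mg).
Take 3 servings of sunflower seeds: spends $1.80, +135.0 mg calcium (running total 168.0 mg).
Take 1 serving of brown rice: spends $0.40, +26.0 mg calcium (running total 194.0 mg).
Take 2 servings of hummus: spends $2.00, +118.0 mg calcium (running total 312.0 mg).
Take 0.28 servings of strawberries: spends $0.21, +9.5 mg calcium (running total 321.5 mg).
Filling greedily by calcium-per-dollar is optimal for one linear limit, giving 321.5 mg.

321.5 mg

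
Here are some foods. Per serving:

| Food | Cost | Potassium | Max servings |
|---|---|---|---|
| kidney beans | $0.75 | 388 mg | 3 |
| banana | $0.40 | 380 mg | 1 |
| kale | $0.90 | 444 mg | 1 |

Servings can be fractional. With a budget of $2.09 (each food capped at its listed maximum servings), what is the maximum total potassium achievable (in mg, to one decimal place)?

1254.3 mg

Potassium per dollar: banana 950, kidney beans 517.3, kale 493.3.
Take 1 serving of banana: spends $0.40, +380.0 mg potassium (running total 380.0 mg).
Take 2.253 servings of kidney beans: spends $1.69, +874.3 mg potassium (running total 1254.3 mg).
Filling greedily by potassium-per-dollar is optimal for one linear limit, giving 1254.3 mg.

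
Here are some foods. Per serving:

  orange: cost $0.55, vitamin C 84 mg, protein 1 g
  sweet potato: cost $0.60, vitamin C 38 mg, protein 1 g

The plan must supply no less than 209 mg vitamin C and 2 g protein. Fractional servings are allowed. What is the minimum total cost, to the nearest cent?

$1.37

The cheapest plan sits at a corner of the feasible region — with two constraints it uses at most two foods.
orange only: max(209/84, 2/1) = 2.488 servings → $1.37.
sweet potato only: max(209/38, 2/1) = 5.5 servings → $3.30.
orange + sweet potato with both targets exact would need a negative amount; discard.
The minimum over all feasible corners is $1.37.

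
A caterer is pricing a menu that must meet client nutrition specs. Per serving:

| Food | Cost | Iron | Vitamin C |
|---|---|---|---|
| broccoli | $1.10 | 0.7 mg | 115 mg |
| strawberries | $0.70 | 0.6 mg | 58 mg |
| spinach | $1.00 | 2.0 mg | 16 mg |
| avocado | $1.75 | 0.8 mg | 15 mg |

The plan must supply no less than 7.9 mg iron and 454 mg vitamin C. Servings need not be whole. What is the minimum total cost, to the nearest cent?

At the optimum either one food covers both requirements or two foods hit both targets exactly; no other combination can be cheaper.
broccoli only: max(7.9/0.7, 454/115) = 11.29 servings → $12.41.
strawberries only: max(7.9/0.6, 454/58) = 13.17 servings → $9.22.
spinach only: max(7.9/2.0, 454/16) = 28.38 servings → $28.38.
avocado only: max(7.9/0.8, 454/15) = 30.27 servings → $52.97.
broccoli + strawberries: the both-tight solution has a negative serving — not a feasible corner.
broccoli + spinach with both tight: 3.572 servings and 2.7 servings → $6.63.
broccoli + avocado with both tight: 3.002 servings and 7.248 servings → $15.99.
strawberries + spinach with both tight: 7.346 servings and 1.746 servings → $6.89.
strawberries + avocado with both tight: 6.543 servings and 4.968 servings → $13.27.
spinach + avocado: intersection lies outside the first quadrant.
So the least-cost plan costs $6.63.

$6.63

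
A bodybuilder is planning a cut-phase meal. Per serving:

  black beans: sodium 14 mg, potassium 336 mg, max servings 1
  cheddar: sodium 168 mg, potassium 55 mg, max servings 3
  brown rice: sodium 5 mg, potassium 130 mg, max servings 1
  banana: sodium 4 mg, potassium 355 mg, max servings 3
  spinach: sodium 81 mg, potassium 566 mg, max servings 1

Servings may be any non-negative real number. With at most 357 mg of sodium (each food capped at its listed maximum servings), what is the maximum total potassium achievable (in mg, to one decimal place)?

2177.2 mg

Potassium per mg sodium: banana 88.75, brown rice 26, black beans 24, spinach 6.988, cheddar 0.3274.
Take 3 servings of banana: uses 12 mg sodium, +1065.0 mg potassium (running total 1065.0 mg).
Take 1 serving of brown rice: uses 5 mg sodium, +130.0 mg potassium (running total 1195.0 mg).
Take 1 serving of black beans: uses 14 mg sodium, +336.0 mg potassium (running total 1531.0 mg).
Take 1 serving of spinach: uses 81 mg sodium, +566.0 mg potassium (running total 2097.0 mg).
Take 1.458 servings of cheddar: uses 245 mg sodium, +80.2 mg potassium (running total 2177.2 mg).
Greedy by best ratio exhausts the sodium allowance optimally: 2177.2 mg.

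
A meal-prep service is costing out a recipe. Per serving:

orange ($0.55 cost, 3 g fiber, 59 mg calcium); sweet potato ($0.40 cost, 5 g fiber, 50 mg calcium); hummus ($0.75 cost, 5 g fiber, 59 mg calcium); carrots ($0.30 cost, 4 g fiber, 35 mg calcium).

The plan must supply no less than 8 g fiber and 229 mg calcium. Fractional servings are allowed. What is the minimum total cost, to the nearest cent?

$1.83

Compare the cost at each extreme point of the feasible region.
orange only: max(8/3, 229/59) = 3.881 servings → $2.13.
sweet potato only: max(8/5, 229/50) = 4.58 servings → $1.83.
hummus only: max(8/5, 229/59) = 3.881 servings → $2.91.
carrots only: max(8/4, 229/35) = 6.543 servings → $1.96.
orange + sweet potato: intersection lies outside the first quadrant.
orange + hummus: the both-tight solution has a negative serving — not a feasible corner.
orange + carrots: the both-tight solution has a negative serving — not a feasible corner.
sweet potato + hummus: the both-tight solution has a negative serving — not a feasible corner.
sweet potato + carrots: the both-tight solution has a negative serving — not a feasible corner.
hummus + carrots: intersection lies outside the first quadrant.
The minimum over all feasible corners is $1.83.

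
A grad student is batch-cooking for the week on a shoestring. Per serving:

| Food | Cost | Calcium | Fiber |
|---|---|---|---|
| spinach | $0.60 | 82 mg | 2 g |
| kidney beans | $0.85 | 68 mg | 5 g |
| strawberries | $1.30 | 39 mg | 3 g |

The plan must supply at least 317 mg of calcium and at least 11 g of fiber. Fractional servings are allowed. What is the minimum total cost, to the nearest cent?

$2.66

Minimising a linear cost over {calcium ≥ 317, fiber ≥ 11, servings ≥ 0} — the optimum is at a vertex, using one or two foods.
spinach only: max(317/82, 11/2) = 5.5 servings → $3.30.
kidney beans only: max(317/68, 11/5) = 4.662 servings → $3.96.
strawberries only: max(317/39, 11/3) = 8.128 servings → $10.57.
spinach + kidney beans with both tight: 3.055 servings and 0.9781 servings → $2.66.
spinach + strawberries with both tight: 3.107 servings and 1.595 servings → $3.94.
kidney beans + strawberries: the both-tight solution has a negative serving — not a feasible corner.
Cheapest feasible corner: $2.66.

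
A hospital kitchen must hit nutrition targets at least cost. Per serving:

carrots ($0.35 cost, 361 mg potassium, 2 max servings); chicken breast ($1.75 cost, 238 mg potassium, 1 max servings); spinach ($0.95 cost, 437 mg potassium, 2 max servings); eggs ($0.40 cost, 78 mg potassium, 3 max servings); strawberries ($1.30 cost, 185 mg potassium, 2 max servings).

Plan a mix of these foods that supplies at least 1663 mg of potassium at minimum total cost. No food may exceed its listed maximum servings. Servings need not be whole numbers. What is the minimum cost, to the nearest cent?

$2.94

Cost per mg of potassium: carrots $0.0010, spinach $0.0022, eggs $0.0051, strawberries $0.0070, chicken breast $0.0074.
Take 2 servings of carrots: +722.0 mg potassium for $0.70 (total $0.70, still need 941.0 mg).
Take 2 servings of spinach: +874.0 mg potassium for $1.90 (total $2.60, still need 67.0 mg).
Take 0.859 servings of eggs: +67.0 mg potassium for $0.34 (total $2.94, still need 0.0 mg).
Greedy by cheapest-per-mg is optimal for a single linear constraint, so the minimum cost is $2.94.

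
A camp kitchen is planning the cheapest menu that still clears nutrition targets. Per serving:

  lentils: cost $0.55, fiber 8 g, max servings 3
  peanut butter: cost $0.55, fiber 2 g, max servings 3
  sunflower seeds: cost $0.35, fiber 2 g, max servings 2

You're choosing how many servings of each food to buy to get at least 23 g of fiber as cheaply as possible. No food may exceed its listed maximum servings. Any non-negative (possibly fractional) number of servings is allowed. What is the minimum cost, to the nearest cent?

Cost per g of fiber: lentils $0.0688, sunflower seeds $0.1750, peanut butter $0.2750.
Take 2.875 servings of lentils: +23.0 g fiber for $1.58 (total $1.58, still need 0.0 g).
Filling from the cheapest source first is optimal under one linear minimum: $1.58.

$1.58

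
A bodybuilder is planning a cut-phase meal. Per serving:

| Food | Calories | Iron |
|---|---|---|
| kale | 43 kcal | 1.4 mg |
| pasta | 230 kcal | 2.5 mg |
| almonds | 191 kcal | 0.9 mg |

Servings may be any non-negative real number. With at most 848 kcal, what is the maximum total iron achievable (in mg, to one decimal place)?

Iron per kcal: kale 0.03256, pasta 0.01087, almonds 0.004712.
With no serving limits, spend the whole calories allowance on kale: 848 kcal / 43 kcal × 1.4 mg = 27.6 mg.

27.6 mg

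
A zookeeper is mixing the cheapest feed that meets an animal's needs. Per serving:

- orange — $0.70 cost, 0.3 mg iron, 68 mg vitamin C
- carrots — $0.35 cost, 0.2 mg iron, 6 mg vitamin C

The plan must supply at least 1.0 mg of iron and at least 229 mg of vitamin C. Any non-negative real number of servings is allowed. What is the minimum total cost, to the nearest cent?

Check every corner: each single food scaled to meet both minima, and each pair solved so both constraints bind.
orange only: max(1.0/0.3, 229/68) = 3.368 servings → $2.36.
carrots only: max(1.0/0.2, 229/6) = 38.17 servings → $13.36.
orange + carrots: the both-tight solution has a negative serving — not a feasible corner.
Cheapest feasible corner: $2.36.

$2.36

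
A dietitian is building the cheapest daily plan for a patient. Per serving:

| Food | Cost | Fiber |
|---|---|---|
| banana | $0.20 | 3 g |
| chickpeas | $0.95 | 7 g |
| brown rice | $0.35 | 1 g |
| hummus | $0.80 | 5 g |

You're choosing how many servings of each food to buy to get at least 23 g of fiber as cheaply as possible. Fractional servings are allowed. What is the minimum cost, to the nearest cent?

Cost per g of fiber: banana $0.0667, chickpeas $0.1357, hummus $0.1600, brown rice $0.3500.
With no serving limits, use only banana: 23 g / 3 g = 7.667 servings × $0.20 = $1.53.

$1.53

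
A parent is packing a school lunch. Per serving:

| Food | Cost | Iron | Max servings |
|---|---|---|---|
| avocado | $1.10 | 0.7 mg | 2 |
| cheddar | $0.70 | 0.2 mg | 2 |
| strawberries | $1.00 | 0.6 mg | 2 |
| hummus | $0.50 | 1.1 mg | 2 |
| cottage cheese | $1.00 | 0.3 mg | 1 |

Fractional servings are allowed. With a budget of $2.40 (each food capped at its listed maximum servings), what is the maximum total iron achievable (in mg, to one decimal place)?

Iron per dollar: hummus 2.2, avocado 0.6364, strawberries 0.6, cottage cheese 0.3, cheddar 0.2857.
Take 2 servings of hummus: spends $1.00, +2.2 mg iron (running total 2.2 mg).
Take 1.273 servings of avocado: spends $1.40, +0.9 mg iron (running total 3.1 mg).
Filling greedily by iron-per-dollar is optimal for one linear limit, giving 3.1 mg.

3.1 mg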